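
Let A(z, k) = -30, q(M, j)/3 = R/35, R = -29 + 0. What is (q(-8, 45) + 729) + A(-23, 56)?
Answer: 24378/35 ≈ 696.51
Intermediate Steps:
R = -29
q(M, j) = -87/35 (q(M, j) = 3*(-29/35) = -87/35)
(q(-8, 45) + 729) + A(-23, 56) = (-87/35 + 729) - 30 = 25428/35 - 30 = 24378/35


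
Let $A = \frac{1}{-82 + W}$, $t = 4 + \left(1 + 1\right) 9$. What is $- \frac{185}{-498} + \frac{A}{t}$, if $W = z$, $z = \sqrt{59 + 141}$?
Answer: $\frac{6627961}{17869236} - \frac{5 \sqrt{2}}{71764} \approx 0.37082$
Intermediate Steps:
$z = 10 \sqrt{2}$ ($z = \sqrt{200} = 10 \sqrt{2} \approx 14.142$)
$t = 22$ ($t = 4 + 2 \cdot 9 = 4 + 18 = 22$)
$W = 10 \sqrt{2} \approx 14.142$
$A = \frac{1}{-82 + 10 \sqrt{2}} \approx -0.014737$
$- \frac{185}{-498} + \frac{A}{t} = - \frac{185}{-498} + \frac{- \frac{41}{3262} - \frac{5 \sqrt{2}}{3262}}{22} = \left(-185\right) \left(- \frac{1}{498}\right) + \left(- \frac{41}{3262} - \frac{5 \sqrt{2}}{3262}\right) \frac{1}{22} = \frac{185}{498} - \left(\frac{41}{71764} + \frac{5 \sqrt{2}}{71764}\right) = \frac{6627961}{17869236} - \frac{5 \sqrt{2}}{71764}$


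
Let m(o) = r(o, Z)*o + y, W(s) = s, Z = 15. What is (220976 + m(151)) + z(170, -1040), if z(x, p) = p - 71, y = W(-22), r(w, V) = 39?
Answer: 225732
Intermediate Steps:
y = -22
m(o) = -22 + 39*o (m(o) = 39*o - 22 = -22 + 39*o)
z(x, p) = -71 + p
(220976 + m(151)) + z(170, -1040) = (220976 + (-22 + 39*151)) + (-71 - 1040) = (220976 + (-22 + 5889)) - 1111 = (220976 + 5867) - 1111 = 226843 - 1111 = 225732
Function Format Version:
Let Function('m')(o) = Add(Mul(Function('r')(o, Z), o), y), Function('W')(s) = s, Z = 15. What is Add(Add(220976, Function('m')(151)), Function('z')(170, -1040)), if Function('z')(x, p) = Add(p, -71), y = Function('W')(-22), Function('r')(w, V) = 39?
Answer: 225732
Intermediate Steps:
y = -22
Function('m')(o) = Add(-22, Mul(39, o)) (Function('m')(o) = Add(Mul(39, o), -22) = Add(-22, Mul(39, o)))
Function('z')(x, p) = Add(-71, p)
Add(Add(220976, Function('m')(151)), Function('z')(170, -1040)) = Add(Add(220976, Add(-22, Mul(39, 151))), Add(-71, -1040)) = Add(Add(220976, Add(-22, 5889)), -1111) = Add(Add(220976, 5867), -1111) = Add(226843, -1111) = 225732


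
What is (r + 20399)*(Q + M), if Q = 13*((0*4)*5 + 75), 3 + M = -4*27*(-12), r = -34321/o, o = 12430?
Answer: 287497632366/6215 ≈ 4.6259e+7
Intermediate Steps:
r = -34321/12430 ≈ -2.7611
M = 1293 (M = -3 - 4*27*(-12) = -3 - 108*(-12) = -3 + 1296 = 1293)
Q = 975 (Q = 13*(0*5 + 75) = 13*(0 + 75) = 13*75 = 975)
(r + 20399)*(Q + M) = (-34321/12430 + 20399)*(975 + 1293) = (253525249/12430)*2268 = 287497632366/6215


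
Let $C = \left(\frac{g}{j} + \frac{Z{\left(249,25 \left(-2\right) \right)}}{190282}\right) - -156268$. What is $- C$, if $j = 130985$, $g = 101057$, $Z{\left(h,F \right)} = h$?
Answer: $- \frac{3894856609585699}{24924087770} \approx -1.5627 \cdot 10^{5}$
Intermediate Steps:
$C = \frac{3894856609585699}{24924087770}$ ($C = \left(\frac{101057}{130985} + \frac{249}{190282}\right) - -156268 = \left(101057 \cdot \frac{1}{130985} + 249 \cdot \frac{1}{190282}\right) + 156268 = \left(\frac{101057}{130985} + \frac{249}{190282}\right) + 156268 = \frac{19261943339}{24924087770} + 156268 = \frac{3894856609585699}{24924087770} \approx 1.5627 \cdot 10^{5}$)
$- C = \left(-1\right) \frac{3894856609585699}{24924087770} = - \frac{3894856609585699}{24924087770}$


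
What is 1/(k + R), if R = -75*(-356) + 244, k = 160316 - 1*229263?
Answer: -1/42003 ≈ -2.3808e-5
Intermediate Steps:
k = -68947 (k = 160316 - 229263 = -68947)
R = 26944 (R = 26700 + 244 = 26944)
1/(k + R) = 1/(-68947 + 26944) = 1/(-42003) = -1/42003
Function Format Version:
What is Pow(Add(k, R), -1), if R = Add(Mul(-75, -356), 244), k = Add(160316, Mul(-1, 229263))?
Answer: Rational(-1, 42003) ≈ -2.3808e-5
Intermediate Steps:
k = -68947 (k = Add(160316, -229263) = -68947)
R = 26944 (R = Add(26700, 244) = 26944)
Pow(Add(k, R), -1) = Pow(Add(-68947, 26944), -1) = Pow(-42003, -1) = Rational(-1, 42003)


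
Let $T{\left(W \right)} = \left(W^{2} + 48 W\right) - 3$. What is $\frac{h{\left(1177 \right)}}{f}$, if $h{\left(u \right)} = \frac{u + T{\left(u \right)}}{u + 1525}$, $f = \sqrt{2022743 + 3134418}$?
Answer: $\frac{1442999 \sqrt{5157161}}{13934649022} \approx 0.23517$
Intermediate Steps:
$T{\left(W \right)} = -3 + W^{2} + 48 W$
$f = \sqrt{5157161} \approx 2270.9$
$h{\left(u \right)} = \frac{-3 + u^{2} + 49 u}{1525 + u}$ ($h{\left(u \right)} = \frac{u + \left(-3 + u^{2} + 48 u\right)}{u + 1525} = \frac{-3 + u^{2} + 49 u}{1525 + u}$)
$\frac{h{\left(1177 \right)}}{f} = \frac{\frac{1}{1525 + 1177} \left(-3 + 1177^{2} + 49 \cdot 1177\right)}{\sqrt{5157161}} = \frac{-3 + 1385329 + 57673}{2702} \frac{\sqrt{5157161}}{5157161} = \frac{1}{2702} \cdot 1442999 \frac{\sqrt{5157161}}{5157161} = \frac{1442999 \frac{\sqrt{5157161}}{5157161}}{2702} = \frac{1442999 \sqrt{5157161}}{13934649022}$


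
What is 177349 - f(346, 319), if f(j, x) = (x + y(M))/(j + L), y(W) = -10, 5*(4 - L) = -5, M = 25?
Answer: 20749730/117 ≈ 1.7735e+5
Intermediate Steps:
L = 5 (L = 4 - 1/5*(-5) = 4 + 1 = 5)
f(j, x) = (-10 + x)/(5 + j) (f(j, x) = (x - 10)/(j + 5) = (-10 + x)/(5 + j))
177349 - f(346, 319) = 177349 - (-10 + 319)/(5 + 346) = 177349 - 309/351 = 177349 - 1*103/117 = 177349 - 103/117 = 20749730/117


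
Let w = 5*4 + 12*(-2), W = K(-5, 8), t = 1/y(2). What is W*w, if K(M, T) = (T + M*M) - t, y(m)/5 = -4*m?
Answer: -1321/10 ≈ -132.10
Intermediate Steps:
y(m) = -20*m (y(m) = 5*(-4*m) = -20*m)
t = -1/40 (t = 1/(-20*2) = 1/(-40) = 1*(-1/40) = -1/40 ≈ -0.025000)
K(M, T) = 1/40 + T + M² (K(M, T) = (T + M*M) - 1*(-1/40) = (T + M²) + 1/40 = 1/40 + T + M²)
W = 1321/40 (W = 1/40 + 8 + (-5)² = 1/40 + 8 + 25 = 1321/40 ≈ 33.025)
w = -4 (w = 20 - 24 = -4)
W*w = (1321/40)*(-4) = -1321/10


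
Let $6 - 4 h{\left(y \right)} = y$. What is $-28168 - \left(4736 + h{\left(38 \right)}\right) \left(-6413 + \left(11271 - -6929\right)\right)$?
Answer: $-55757104$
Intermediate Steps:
$h{\left(y \right)} = \frac{3}{2} - \frac{y}{4}$
$-28168 - \left(4736 + h{\left(38 \right)}\right) \left(-6413 + \left(11271 - -6929\right)\right) = -28168 - \left(4736 + \left(\frac{3}{2} - \frac{19}{2}\right)\right) \left(-6413 + \left(11271 - -6929\right)\right) = -28168 - \left(4736 + \left(\frac{3}{2} - \frac{19}{2}\right)\right) \left(-6413 + \left(11271 + 6929\right)\right) = -28168 - \left(4736 - 8\right) \left(-6413 + 18200\right) = -28168 - 4728 \cdot 11787 = -28168 - 55728936 = -55757104$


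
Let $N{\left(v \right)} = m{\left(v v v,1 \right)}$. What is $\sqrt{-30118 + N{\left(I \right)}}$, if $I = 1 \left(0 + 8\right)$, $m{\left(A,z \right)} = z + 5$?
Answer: $4 i \sqrt{1882} \approx 173.53 i$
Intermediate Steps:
$m{\left(A,z \right)} = 5 + z$
$I = 8$ ($I = 1 \cdot 8 = 8$)
$N{\left(v \right)} = 6$ ($N{\left(v \right)} = 5 + 1 = 6$)
$\sqrt{-30118 + N{\left(I \right)}} = \sqrt{-30118 + 6} = \sqrt{-30112} = 4 i \sqrt{1882}$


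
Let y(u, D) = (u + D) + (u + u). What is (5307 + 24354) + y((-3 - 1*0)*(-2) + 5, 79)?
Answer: 29773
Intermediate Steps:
y(u, D) = D + 3*u (y(u, D) = (D + u) + 2*u = D + 3*u)
(5307 + 24354) + y((-3 - 1*0)*(-2) + 5, 79) = (5307 + 24354) + (79 + 3*((-3 - 1*0)*(-2) + 5)) = 29661 + (79 + 3*((-3 + 0)*(-2) + 5)) = 29661 + (79 + 3*(-3*(-2) + 5)) = 29661 + (79 + 3*(6 + 5)) = 29661 + (79 + 3*11) = 29661 + (79 + 33) = 29661 + 112 = 29773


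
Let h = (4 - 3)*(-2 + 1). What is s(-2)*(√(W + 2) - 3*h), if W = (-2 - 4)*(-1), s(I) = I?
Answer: -6 - 4*√2 ≈ -11.657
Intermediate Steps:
h = -1 (h = 1*(-1) = -1)
W = 6 (W = -6*(-1) = 6)
s(-2)*(√(W + 2) - 3*h) = -2*(√(6 + 2) - 3*(-1)) = -2*(√8 + 3) = -2*(2*√2 + 3) = -2*(3 + 2*√2) = -6 - 4*√2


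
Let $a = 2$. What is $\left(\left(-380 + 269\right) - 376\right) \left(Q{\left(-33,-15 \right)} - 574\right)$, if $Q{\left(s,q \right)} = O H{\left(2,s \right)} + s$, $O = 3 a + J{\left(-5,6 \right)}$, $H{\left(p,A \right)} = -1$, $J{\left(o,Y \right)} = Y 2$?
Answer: $304375$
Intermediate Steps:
$J{\left(o,Y \right)} = 2 Y$
$O = 18$ ($O = 3 \cdot 2 + 2 \cdot 6 = 6 + 12 = 18$)
$Q{\left(s,q \right)} = -18 + s$ ($Q{\left(s,q \right)} = 18 \left(-1\right) + s = -18 + s$)
$\left(\left(-380 + 269\right) - 376\right) \left(Q{\left(-33,-15 \right)} - 574\right) = \left(\left(-380 + 269\right) - 376\right) \left(\left(-18 - 33\right) - 574\right) = \left(-111 - 376\right) \left(-51 - 574\right) = \left(-487\right) \left(-625\right) = 304375$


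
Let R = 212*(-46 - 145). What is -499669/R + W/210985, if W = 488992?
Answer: 125222928029/8543204620 ≈ 14.658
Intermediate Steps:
R = -40492 (R = 212*(-191) = -40492)
-499669/R + W/210985 = -499669/(-40492) + 488992/210985 = -499669*(-1/40492) + 488992*(1/210985) = 499669/40492 + 488992/210985 = 125222928029/8543204620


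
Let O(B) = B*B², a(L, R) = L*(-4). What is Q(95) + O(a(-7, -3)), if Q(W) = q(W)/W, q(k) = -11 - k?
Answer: 2085334/95 ≈ 21951.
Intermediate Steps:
a(L, R) = -4*L
Q(W) = (-11 - W)/W
O(B) = B³
Q(95) + O(a(-7, -3)) = (-11 - 1*95)/95 + (-4*(-7))³ = (-11 - 95)/95 + 28³ = (1/95)*(-106) + 21952 = -106/95 + 21952 = 2085334/95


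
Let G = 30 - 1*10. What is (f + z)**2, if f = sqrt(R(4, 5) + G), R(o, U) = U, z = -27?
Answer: 484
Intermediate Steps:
G = 20 (G = 30 - 10 = 20)
f = 5 (f = sqrt(5 + 20) = sqrt(25) = 5)
(f + z)**2 = (5 - 27)**2 = (-22)**2 = 484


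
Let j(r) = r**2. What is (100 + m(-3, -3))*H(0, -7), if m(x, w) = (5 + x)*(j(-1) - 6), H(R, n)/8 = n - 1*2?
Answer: -6480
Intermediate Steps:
H(R, n) = -16 + 8*n (H(R, n) = 8*(n - 1*2) = 8*(n - 2) = 8*(-2 + n) = -16 + 8*n)
m(x, w) = -25 - 5*x (m(x, w) = (5 + x)*((-1)**2 - 6) = (5 + x)*(1 - 6) = (5 + x)*(-5) = -25 - 5*x)
(100 + m(-3, -3))*H(0, -7) = (100 + (-25 - 5*(-3)))*(-16 + 8*(-7)) = (100 + (-25 + 15))*(-16 - 56) = (100 - 10)*(-72) = 90*(-72) = -6480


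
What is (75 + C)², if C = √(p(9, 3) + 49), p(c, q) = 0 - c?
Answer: 5665 + 300*√10 ≈ 6613.7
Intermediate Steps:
p(c, q) = -c
C = 2*√10 (C = √(-1*9 + 49) = √(-9 + 49) = √40 = 2*√10 ≈ 6.3246)
(75 + C)² = (75 + 2*√10)²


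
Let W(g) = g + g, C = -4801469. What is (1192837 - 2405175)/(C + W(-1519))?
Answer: 1212338/4804507 ≈ 0.25233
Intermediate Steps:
W(g) = 2*g
(1192837 - 2405175)/(C + W(-1519)) = (1192837 - 2405175)/(-4801469 + 2*(-1519)) = -1212338/(-4801469 - 3038) = -1212338/(-4804507) = -1212338*(-1/4804507) = 1212338/4804507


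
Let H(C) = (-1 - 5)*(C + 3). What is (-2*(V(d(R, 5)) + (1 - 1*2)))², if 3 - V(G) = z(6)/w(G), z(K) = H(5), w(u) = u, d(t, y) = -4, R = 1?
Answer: 400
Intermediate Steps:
H(C) = -18 - 6*C (H(C) = -6*(3 + C) = -18 - 6*C)
z(K) = -48 (z(K) = -18 - 6*5 = -18 - 30 = -48)
V(G) = 3 + 48/G (V(G) = 3 - (-48)/G = 3 + 48/G)
(-2*(V(d(R, 5)) + (1 - 1*2)))² = (-2*((3 + 48/(-4)) + (1 - 1*2)))² = (-2*((3 + 48*(-¼)) + (1 - 2)))² = (-2*((3 - 12) - 1))² = (-2*(-9 - 1))² = (-2*(-10))² = 20² = 400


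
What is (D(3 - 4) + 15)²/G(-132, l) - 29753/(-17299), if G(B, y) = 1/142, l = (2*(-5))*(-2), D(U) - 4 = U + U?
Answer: 709946115/17299 ≈ 41040.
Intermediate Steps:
D(U) = 4 + 2*U (D(U) = 4 + (U + U) = 4 + 2*U)
l = 20 (l = -10*(-2) = 20)
G(B, y) = 1/142
(D(3 - 4) + 15)²/G(-132, l) - 29753/(-17299) = ((4 + 2*(3 - 4)) + 15)²/(1/142) - 29753/(-17299) = ((4 + 2*(-1)) + 15)²*142 - 29753*(-1/17299) = ((4 - 2) + 15)²*142 + 29753/17299 = (2 + 15)²*142 + 29753/17299 = 17²*142 + 29753/17299 = 289*142 + 29753/17299 = 41038 + 29753/17299 = 709946115/17299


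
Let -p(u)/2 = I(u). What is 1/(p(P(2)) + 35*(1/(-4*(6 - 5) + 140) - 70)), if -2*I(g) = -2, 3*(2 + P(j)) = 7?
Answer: -136/333437 ≈ -0.00040787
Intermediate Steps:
P(j) = ⅓ (P(j) = -2 + (⅓)*7 = -2 + 7/3 = ⅓)
I(g) = 1 (I(g) = -½*(-2) = 1)
p(u) = -2 (p(u) = -2*1 = -2)
1/(p(P(2)) + 35*(1/(-4*(6 - 5) + 140) - 70)) = 1/(-2 + 35*(1/(-4*(6 - 5) + 140) - 70)) = 1/(-2 + 35*(1/(-4*1 + 140) - 70)) = 1/(-2 + 35*(1/(-4 + 140) - 70)) = 1/(-2 + 35*(1/136 - 70)) = 1/(-2 + 35*(-9519/136)) = 1/(-2 - 333165/136) = 1/(-333437/136) = -136/333437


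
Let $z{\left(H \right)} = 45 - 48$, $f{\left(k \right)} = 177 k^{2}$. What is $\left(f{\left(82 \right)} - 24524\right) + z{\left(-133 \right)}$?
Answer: $1165621$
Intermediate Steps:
$z{\left(H \right)} = -3$ ($z{\left(H \right)} = 45 - 48 = -3$)
$\left(f{\left(82 \right)} - 24524\right) + z{\left(-133 \right)} = \left(177 \cdot 82^{2} - 24524\right) - 3 = \left(177 \cdot 6724 - 24524\right) - 3 = \left(1190148 - 24524\right) - 3 = 1165624 - 3 = 1165621$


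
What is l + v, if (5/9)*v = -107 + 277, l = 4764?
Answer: 5070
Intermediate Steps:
v = 306 (v = 9*(-107 + 277)/5 = (9/5)*170 = 306)
l + v = 4764 + 306 = 5070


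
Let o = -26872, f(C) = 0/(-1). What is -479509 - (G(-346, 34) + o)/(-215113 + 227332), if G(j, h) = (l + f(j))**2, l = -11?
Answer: -1953031240/4073 ≈ -4.7951e+5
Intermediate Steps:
f(C) = 0 (f(C) = 0*(-1) = 0)
G(j, h) = 121 (G(j, h) = (-11 + 0)**2 = (-11)**2 = 121)
-479509 - (G(-346, 34) + o)/(-215113 + 227332) = -479509 - (121 - 26872)/(-215113 + 227332) = -479509 - (-26751)/12219 = -479509 - 1*(-8917/4073) = -479509 + 8917/4073 = -1953031240/4073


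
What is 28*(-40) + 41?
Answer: -1079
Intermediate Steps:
28*(-40) + 41 = -1120 + 41 = -1079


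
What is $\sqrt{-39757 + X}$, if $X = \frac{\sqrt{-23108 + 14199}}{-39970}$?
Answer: $\frac{\sqrt{-63515818981300 - 39970 i \sqrt{8909}}}{39970} \approx 5.9217 \cdot 10^{-6} - 199.39 i$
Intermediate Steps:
$X = - \frac{i \sqrt{8909}}{39970}$ ($X = \sqrt{-8909} \left(- \frac{1}{39970}\right) = i \sqrt{8909} \left(- \frac{1}{39970}\right) = - \frac{i \sqrt{8909}}{39970} \approx - 0.0023615 i$)
$\sqrt{-39757 + X} = \sqrt{-39757 - \frac{i \sqrt{8909}}{39970}}$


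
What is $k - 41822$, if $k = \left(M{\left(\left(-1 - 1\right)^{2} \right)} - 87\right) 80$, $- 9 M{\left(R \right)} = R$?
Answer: $- \frac{439358}{9} \approx -48818.0$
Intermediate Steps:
$M{\left(R \right)} = - \frac{R}{9}$
$k = - \frac{62960}{9}$ ($k = \left(- \frac{\left(-1 - 1\right)^{2}}{9} - 87\right) 80 = \left(- \frac{\left(-2\right)^{2}}{9} - 87\right) 80 = \left(\left(- \frac{1}{9}\right) 4 - 87\right) 80 = \left(- \frac{4}{9} - 87\right) 80 = \left(- \frac{787}{9}\right) 80 = - \frac{62960}{9} \approx -6995.6$)
$k - 41822 = - \frac{62960}{9} - 41822 = - \frac{439358}{9}$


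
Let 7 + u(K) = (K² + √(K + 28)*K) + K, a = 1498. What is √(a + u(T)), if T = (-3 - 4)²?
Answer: √(3941 + 49*√77) ≈ 66.113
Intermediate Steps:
T = 49 (T = (-7)² = 49)
u(K) = -7 + K + K² + K*√(28 + K) (u(K) = -7 + ((K² + √(K + 28)*K) + K) = -7 + ((K² + √(28 + K)*K) + K) = -7 + ((K² + K*√(28 + K)) + K) = -7 + (K + K² + K*√(28 + K)) = -7 + K + K² + K*√(28 + K))
√(a + u(T)) = √(1498 + (-7 + 49 + 49² + 49*√(28 + 49))) = √(1498 + (-7 + 49 + 2401 + 49*√77)) = √(1498 + (2443 + 49*√77)) = √(3941 + 49*√77)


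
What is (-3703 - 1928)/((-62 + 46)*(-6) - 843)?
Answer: 1877/249 ≈ 7.5382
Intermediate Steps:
(-3703 - 1928)/((-62 + 46)*(-6) - 843) = -5631/(-16*(-6) - 843) = -5631/(96 - 843) = -5631/(-747) = -5631*(-1/747) = 1877/249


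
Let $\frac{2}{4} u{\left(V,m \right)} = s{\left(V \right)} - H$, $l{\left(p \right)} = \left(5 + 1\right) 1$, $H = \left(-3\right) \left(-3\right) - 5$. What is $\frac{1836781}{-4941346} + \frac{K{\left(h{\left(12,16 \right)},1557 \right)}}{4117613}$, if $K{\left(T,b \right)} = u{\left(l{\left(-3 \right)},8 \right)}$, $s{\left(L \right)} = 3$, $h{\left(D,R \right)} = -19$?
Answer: $- \frac{7563163206445}{20346550527098} \approx -0.37172$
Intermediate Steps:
$H = 4$ ($H = 9 - 5 = 4$)
$l{\left(p \right)} = 6$ ($l{\left(p \right)} = 6 \cdot 1 = 6$)
$u{\left(V,m \right)} = -2$ ($u{\left(V,m \right)} = 2 \left(3 - 4\right) = 2 \left(-1\right) = -2$)
$K{\left(T,b \right)} = -2$
$\frac{1836781}{-4941346} + \frac{K{\left(h{\left(12,16 \right)},1557 \right)}}{4117613} = \frac{1836781}{-4941346} - \frac{2}{4117613} = 1836781 \left(- \frac{1}{4941346}\right) - \frac{2}{4117613} = - \frac{1836781}{4941346} - \frac{2}{4117613} = - \frac{7563163206445}{20346550527098}$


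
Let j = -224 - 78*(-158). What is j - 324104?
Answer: -312004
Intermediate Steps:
j = 12100 (j = -224 + 12324 = 12100)
j - 324104 = 12100 - 324104 = -312004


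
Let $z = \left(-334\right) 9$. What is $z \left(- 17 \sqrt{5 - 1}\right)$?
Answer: $102204$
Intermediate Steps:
$z = -3006$
$z \left(- 17 \sqrt{5 - 1}\right) = - 3006 \left(- 17 \sqrt{5 - 1}\right) = - 3006 \left(- 17 \sqrt{4}\right) = - 3006 \left(\left(-17\right) 2\right) = \left(-3006\right) \left(-34\right) = 102204$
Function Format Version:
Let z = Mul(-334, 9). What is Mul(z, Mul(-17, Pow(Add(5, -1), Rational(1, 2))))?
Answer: 102204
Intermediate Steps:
z = -3006
Mul(z, Mul(-17, Pow(Add(5, -1), Rational(1, 2)))) = Mul(-3006, Mul(-17, Pow(Add(5, -1), Rational(1, 2)))) = Mul(-3006, Mul(-17, Pow(4, Rational(1, 2)))) = Mul(-3006, Mul(-17, 2)) = Mul(-3006, -34) = 102204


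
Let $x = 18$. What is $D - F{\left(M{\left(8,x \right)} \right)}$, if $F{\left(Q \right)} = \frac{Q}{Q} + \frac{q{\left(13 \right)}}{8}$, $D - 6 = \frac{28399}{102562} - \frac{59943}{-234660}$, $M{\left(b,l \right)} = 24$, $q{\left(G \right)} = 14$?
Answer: $\frac{7585864983}{2005599910} \approx 3.7823$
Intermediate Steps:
$D = \frac{26202529471}{4011199820}$ ($D = 6 + \left(\frac{28399}{102562} - \frac{59943}{-234660}\right) = 6 + \left(28399 \cdot \frac{1}{102562} - - \frac{19981}{78220}\right) = 6 + \left(\frac{28399}{102562} + \frac{19981}{78220}\right) = 6 + \frac{2135330551}{4011199820} = \frac{26202529471}{4011199820} \approx 6.5323$)
$F{\left(Q \right)} = \frac{11}{4}$ ($F{\left(Q \right)} = \frac{Q}{Q} + \frac{14}{8} = 1 + 14 \cdot \frac{1}{8} = 1 + \frac{7}{4} = \frac{11}{4}$)
$D - F{\left(M{\left(8,x \right)} \right)} = \frac{26202529471}{4011199820} - \frac{11}{4} = \frac{7585864983}{2005599910}$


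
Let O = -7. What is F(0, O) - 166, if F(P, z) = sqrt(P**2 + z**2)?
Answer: -159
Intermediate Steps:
F(0, O) - 166 = sqrt(0**2 + (-7)**2) - 166 = sqrt(0 + 49) - 166 = sqrt(49) - 166 = 7 - 166 = -159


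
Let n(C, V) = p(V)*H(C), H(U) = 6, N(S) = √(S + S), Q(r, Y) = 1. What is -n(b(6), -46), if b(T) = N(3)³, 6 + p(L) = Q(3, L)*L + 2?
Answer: 300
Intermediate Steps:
N(S) = √2*√S (N(S) = √(2*S) = √2*√S)
p(L) = -4 + L (p(L) = -6 + (1*L + 2) = -6 + (L + 2) = -6 + (2 + L) = -4 + L)
b(T) = 6*√6 (b(T) = (√2*√3)³ = (√6)³ = 6*√6)
n(C, V) = -24 + 6*V (n(C, V) = (-4 + V)*6 = -24 + 6*V)
-n(b(6), -46) = -(-24 + 6*(-46)) = -(-24 - 276) = -1*(-300) = 300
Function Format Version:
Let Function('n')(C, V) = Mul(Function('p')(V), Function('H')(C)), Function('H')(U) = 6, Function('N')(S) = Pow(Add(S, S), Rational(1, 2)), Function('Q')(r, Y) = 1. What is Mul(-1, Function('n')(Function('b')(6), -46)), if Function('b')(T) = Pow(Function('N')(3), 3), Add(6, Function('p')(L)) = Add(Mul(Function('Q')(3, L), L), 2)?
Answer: 300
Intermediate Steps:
Function('N')(S) = Mul(Pow(2, Rational(1, 2)), Pow(S, Rational(1, 2))) (Function('N')(S) = Pow(Mul(2, S), Rational(1, 2)) = Mul(Pow(2, Rational(1, 2)), Pow(S, Rational(1, 2))))
Function('p')(L) = Add(-4, L) (Function('p')(L) = Add(-6, Add(Mul(1, L), 2)) = Add(-6, Add(L, 2)) = Add(-6, Add(2, L)) = Add(-4, L))
Function('b')(T) = Mul(6, Pow(6, Rational(1, 2))) (Function('b')(T) = Pow(Mul(Pow(2, Rational(1, 2)), Pow(3, Rational(1, 2))), 3) = Pow(Pow(6, Rational(1, 2)), 3) = Mul(6, Pow(6, Rational(1, 2))))
Function('n')(C, V) = Add(-24, Mul(6, V)) (Function('n')(C, V) = Mul(Add(-4, V), 6) = Add(-24, Mul(6, V)))
Mul(-1, Function('n')(Function('b')(6), -46)) = Mul(-1, Add(-24, Mul(6, -46))) = Mul(-1, Add(-24, -276)) = Mul(-1, -300) = 300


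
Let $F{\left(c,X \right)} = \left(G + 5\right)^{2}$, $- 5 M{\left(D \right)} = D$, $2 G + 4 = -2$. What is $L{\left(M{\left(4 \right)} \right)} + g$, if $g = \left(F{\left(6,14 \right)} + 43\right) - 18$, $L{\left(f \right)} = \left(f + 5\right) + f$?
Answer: $\frac{162}{5} \approx 32.4$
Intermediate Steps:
$G = -3$ ($G = -2 + \frac{1}{2} \left(-2\right) = -2 - 1 = -3$)
$M{\left(D \right)} = - \frac{D}{5}$
$L{\left(f \right)} = 5 + 2 f$ ($L{\left(f \right)} = \left(5 + f\right) + f = 5 + 2 f$)
$F{\left(c,X \right)} = 4$ ($F{\left(c,X \right)} = \left(-3 + 5\right)^{2} = 2^{2} = 4$)
$g = 29$ ($g = \left(4 + 43\right) - 18 = 47 - 18 = 29$)
$L{\left(M{\left(4 \right)} \right)} + g = \left(5 + 2 \left(\left(- \frac{1}{5}\right) 4\right)\right) + 29 = \left(5 + 2 \left(- \frac{4}{5}\right)\right) + 29 = \left(5 - \frac{8}{5}\right) + 29 = \frac{17}{5} + 29 = \frac{162}{5}$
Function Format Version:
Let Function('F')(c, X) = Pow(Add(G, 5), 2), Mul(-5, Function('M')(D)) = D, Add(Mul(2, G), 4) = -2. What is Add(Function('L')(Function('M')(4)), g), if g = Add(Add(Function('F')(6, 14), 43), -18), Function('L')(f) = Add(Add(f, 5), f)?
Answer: Rational(162, 5) ≈ 32.400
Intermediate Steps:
G = -3 (G = Add(-2, Mul(Rational(1, 2), -2)) = Add(-2, -1) = -3)
Function('M')(D) = Mul(Rational(-1, 5), D)
Function('L')(f) = Add(5, Mul(2, f)) (Function('L')(f) = Add(Add(5, f), f) = Add(5, Mul(2, f)))
Function('F')(c, X) = 4 (Function('F')(c, X) = Pow(Add(-3, 5), 2) = Pow(2, 2) = 4)
g = 29 (g = Add(Add(4, 43), -18) = Add(47, -18) = 29)
Add(Function('L')(Function('M')(4)), g) = Add(Add(5, Mul(2, Mul(Rational(-1, 5), 4))), 29) = Add(Add(5, Mul(2, Rational(-4, 5))), 29) = Add(Add(5, Rational(-8, 5)), 29) = Add(Rational(17, 5), 29) = Rational(162, 5)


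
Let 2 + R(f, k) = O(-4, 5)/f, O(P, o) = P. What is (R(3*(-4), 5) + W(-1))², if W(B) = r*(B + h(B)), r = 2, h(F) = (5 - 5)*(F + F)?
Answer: 121/9 ≈ 13.444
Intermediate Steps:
h(F) = 0 (h(F) = 0*(2*F) = 0)
W(B) = 2*B (W(B) = 2*(B + 0) = 2*B)
R(f, k) = -2 - 4/f
(R(3*(-4), 5) + W(-1))² = ((-2 - 4/(3*(-4))) + 2*(-1))² = ((-2 - 4/(-12)) - 2)² = ((-2 - 4*(-1/12)) - 2)² = ((-2 + ⅓) - 2)² = (-5/3 - 2)² = (-11/3)² = 121/9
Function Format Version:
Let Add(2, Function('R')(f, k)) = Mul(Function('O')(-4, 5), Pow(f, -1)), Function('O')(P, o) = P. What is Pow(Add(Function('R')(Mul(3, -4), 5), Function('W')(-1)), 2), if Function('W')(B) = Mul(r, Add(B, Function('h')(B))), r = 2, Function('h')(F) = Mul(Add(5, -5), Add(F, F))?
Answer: Rational(121, 9) ≈ 13.444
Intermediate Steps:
Function('h')(F) = 0 (Function('h')(F) = Mul(0, Mul(2, F)) = 0)
Function('W')(B) = Mul(2, B) (Function('W')(B) = Mul(2, Add(B, 0)) = Mul(2, B))
Function('R')(f, k) = Add(-2, Mul(-4, Pow(f, -1)))
Pow(Add(Function('R')(Mul(3, -4), 5), Function('W')(-1)), 2) = Pow(Add(Add(-2, Mul(-4, Pow(Mul(3, -4), -1))), Mul(2, -1)), 2) = Pow(Add(Add(-2, Mul(-4, Pow(-12, -1))), -2), 2) = Pow(Add(Add(-2, Mul(-4, Rational(-1, 12))), -2), 2) = Pow(Add(Add(-2, Rational(1, 3)), -2), 2) = Pow(Add(Rational(-5, 3), -2), 2) = Pow(Rational(-11, 3), 2) = Rational(121, 9)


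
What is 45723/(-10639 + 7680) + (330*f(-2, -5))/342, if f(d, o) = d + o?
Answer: -3745426/168663 ≈ -22.207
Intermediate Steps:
45723/(-10639 + 7680) + (330*f(-2, -5))/342 = 45723/(-10639 + 7680) + (330*(-2 - 5))/342 = 45723/(-2959) + (330*(-7))*(1/342) = 45723*(-1/2959) - 2310*1/342 = -45723/2959 - 385/57 = -3745426/168663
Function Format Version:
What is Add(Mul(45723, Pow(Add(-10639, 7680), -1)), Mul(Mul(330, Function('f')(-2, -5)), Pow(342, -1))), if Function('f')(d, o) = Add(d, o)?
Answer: Rational(-3745426, 168663) ≈ -22.207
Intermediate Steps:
Add(Mul(45723, Pow(Add(-10639, 7680), -1)), Mul(Mul(330, Function('f')(-2, -5)), Pow(342, -1))) = Add(Mul(45723, Pow(Add(-10639, 7680), -1)), Mul(Mul(330, Add(-2, -5)), Pow(342, -1))) = Add(Mul(45723, Pow(-2959, -1)), Mul(Mul(330, -7), Rational(1, 342))) = Add(Mul(45723, Rational(-1, 2959)), Mul(-2310, Rational(1, 342))) = Add(Rational(-45723, 2959), Rational(-385, 57)) = Rational(-3745426, 168663)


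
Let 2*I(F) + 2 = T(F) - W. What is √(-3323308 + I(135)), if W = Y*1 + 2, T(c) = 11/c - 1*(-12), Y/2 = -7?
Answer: I*√26918705370/90 ≈ 1823.0*I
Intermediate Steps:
Y = -14 (Y = 2*(-7) = -14)
T(c) = 12 + 11/c (T(c) = 11/c + 12 = 12 + 11/c)
W = -12 (W = -14*1 + 2 = -14 + 2 = -12)
I(F) = 11 + 11/(2*F) (I(F) = -1 + ((12 + 11/F) - 1*(-12))/2 = -1 + ((12 + 11/F) + 12)/2 = -1 + (24 + 11/F)/2 = -1 + (12 + 11/(2*F)) = 11 + 11/(2*F))
√(-3323308 + I(135)) = √(-3323308 + (11 + (11/2)/135)) = √(-3323308 + (11 + (11/2)*(1/135))) = √(-3323308 + (11 + 11/270)) = √(-3323308 + 2981/270) = √(-897290179/270) = I*√26918705370/90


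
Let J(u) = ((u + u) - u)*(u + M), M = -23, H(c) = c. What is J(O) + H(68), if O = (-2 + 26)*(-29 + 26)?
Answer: 6908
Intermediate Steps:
O = -72 (O = 24*(-3) = -72)
J(u) = u*(-23 + u) (J(u) = ((u + u) - u)*(u - 23) = (2*u - u)*(-23 + u) = u*(-23 + u))
J(O) + H(68) = -72*(-23 - 72) + 68 = -72*(-95) + 68 = 6840 + 68 = 6908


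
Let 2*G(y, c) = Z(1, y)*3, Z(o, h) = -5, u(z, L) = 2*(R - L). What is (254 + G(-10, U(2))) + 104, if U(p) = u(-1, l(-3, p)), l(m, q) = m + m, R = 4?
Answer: 701/2 ≈ 350.50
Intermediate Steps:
l(m, q) = 2*m
u(z, L) = 8 - 2*L (u(z, L) = 2*(4 - L) = 8 - 2*L)
U(p) = 20 (U(p) = 8 - 4*(-3) = 8 - 2*(-6) = 8 + 12 = 20)
G(y, c) = -15/2 (G(y, c) = (-5*3)/2 = (½)*(-15) = -15/2)
(254 + G(-10, U(2))) + 104 = (254 - 15/2) + 104 = 493/2 + 104 = 701/2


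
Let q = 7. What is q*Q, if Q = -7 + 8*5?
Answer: 231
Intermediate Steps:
Q = 33 (Q = -7 + 40 = 33)
q*Q = 7*33 = 231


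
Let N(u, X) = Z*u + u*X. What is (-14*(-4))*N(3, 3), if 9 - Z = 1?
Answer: 1848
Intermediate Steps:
Z = 8 (Z = 9 - 1*1 = 9 - 1 = 8)
N(u, X) = 8*u + X*u (N(u, X) = 8*u + u*X = 8*u + X*u)
(-14*(-4))*N(3, 3) = (-14*(-4))*(3*(8 + 3)) = 56*(3*11) = 56*33 = 1848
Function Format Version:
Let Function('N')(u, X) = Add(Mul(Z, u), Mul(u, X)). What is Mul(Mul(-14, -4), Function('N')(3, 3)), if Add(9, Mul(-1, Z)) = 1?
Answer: 1848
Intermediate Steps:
Z = 8 (Z = Add(9, Mul(-1, 1)) = Add(9, -1) = 8)
Function('N')(u, X) = Add(Mul(8, u), Mul(X, u)) (Function('N')(u, X) = Add(Mul(8, u), Mul(u, X)) = Add(Mul(8, u), Mul(X, u)))
Mul(Mul(-14, -4), Function('N')(3, 3)) = Mul(Mul(-14, -4), Mul(3, Add(8, 3))) = Mul(56, Mul(3, 11)) = Mul(56, 33) = 1848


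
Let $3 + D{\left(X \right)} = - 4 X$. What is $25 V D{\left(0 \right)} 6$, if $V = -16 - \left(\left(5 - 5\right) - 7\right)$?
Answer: $4050$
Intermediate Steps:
$D{\left(X \right)} = -3 - 4 X$
$V = -9$ ($V = -16 - \left(0 - 7\right) = -16 - -7 = -16 + 7 = -9$)
$25 V D{\left(0 \right)} 6 = 25 \left(-9\right) \left(-3 - 0\right) 6 = - 225 \left(-3 + 0\right) 6 = - 225 \left(\left(-3\right) 6\right) = \left(-225\right) \left(-18\right) = 4050$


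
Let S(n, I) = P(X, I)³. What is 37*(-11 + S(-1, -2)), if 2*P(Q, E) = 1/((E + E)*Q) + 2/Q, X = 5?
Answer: -26035309/64000 ≈ -406.80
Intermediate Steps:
P(Q, E) = 1/Q + 1/(4*E*Q) (P(Q, E) = (1/((E + E)*Q) + 2/Q)/2 = (1/(((2*E))*Q) + 2/Q)/2 = ((1/(2*E))/Q + 2/Q)/2 = (1/(2*E*Q) + 2/Q)/2 = (2/Q + 1/(2*E*Q))/2 = 1/Q + 1/(4*E*Q))
S(n, I) = (¼ + I)³/(125*I³) (S(n, I) = ((¼ + I)/(I*5))³ = ((⅕)*(¼ + I)/I)³ = ((¼ + I)/(5*I))³ = (¼ + I)³/(125*I³))
37*(-11 + S(-1, -2)) = 37*(-11 + (1/8000)*(1 + 4*(-2))³/(-2)³) = 37*(-11 + (1/8000)*(-⅛)*(1 - 8)³) = 37*(-11 + (1/8000)*(-⅛)*(-7)³) = 37*(-11 + (1/8000)*(-⅛)*(-343)) = 37*(-11 + 343/64000) = 37*(-703657/64000) = -26035309/64000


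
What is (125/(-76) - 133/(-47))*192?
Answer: 203184/893 ≈ 227.53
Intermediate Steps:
(125/(-76) - 133/(-47))*192 = (125*(-1/76) - 133*(-1/47))*192 = (-125/76 + 133/47)*192 = (4233/3572)*192 = 203184/893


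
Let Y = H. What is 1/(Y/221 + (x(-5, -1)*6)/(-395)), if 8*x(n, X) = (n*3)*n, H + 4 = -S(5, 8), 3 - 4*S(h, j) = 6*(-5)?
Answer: -17459/3454 ≈ -5.0547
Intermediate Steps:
S(h, j) = 33/4 (S(h, j) = 3/4 - 3*(-5)/2 = 3/4 - 1/4*(-30) = 3/4 + 15/2 = 33/4)
H = -49/4 (H = -4 - 1*33/4 = -4 - 33/4 = -49/4 ≈ -12.250)
x(n, X) = 3*n**2/8 (x(n, X) = ((n*3)*n)/8 = ((3*n)*n)/8 = (3*n**2)/8 = 3*n**2/8)
Y = -49/4 ≈ -12.250
1/(Y/221 + (x(-5, -1)*6)/(-395)) = 1/(-49/4/221 + (((3/8)*(-5)**2)*6)/(-395)) = 1/(-49/4*1/221 + (((3/8)*25)*6)*(-1/395)) = 1/(-49/884 + ((75/8)*6)*(-1/395)) = 1/(-49/884 + (225/4)*(-1/395)) = 1/(-49/884 - 45/316) = 1/(-3454/17459) = -17459/3454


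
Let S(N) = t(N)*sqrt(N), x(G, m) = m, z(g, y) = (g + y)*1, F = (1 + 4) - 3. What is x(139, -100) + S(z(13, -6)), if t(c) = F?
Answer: -100 + 2*sqrt(7) ≈ -94.708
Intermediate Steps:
F = 2 (F = 5 - 3 = 2)
t(c) = 2
z(g, y) = g + y
S(N) = 2*sqrt(N)
x(139, -100) + S(z(13, -6)) = -100 + 2*sqrt(13 - 6) = -100 + 2*sqrt(7)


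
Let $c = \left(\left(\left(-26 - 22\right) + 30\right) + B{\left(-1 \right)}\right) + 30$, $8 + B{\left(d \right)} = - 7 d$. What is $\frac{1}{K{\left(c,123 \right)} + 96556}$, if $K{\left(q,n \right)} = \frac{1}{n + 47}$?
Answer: $\frac{170}{16414521} \approx 1.0357 \cdot 10^{-5}$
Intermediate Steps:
$B{\left(d \right)} = -8 - 7 d$
$c = 11$ ($c = \left(\left(\left(-26 - 22\right) + 30\right) - 1\right) + 30 = \left(\left(-48 + 30\right) + \left(-8 + 7\right)\right) + 30 = \left(-18 - 1\right) + 30 = -19 + 30 = 11$)
$K{\left(q,n \right)} = \frac{1}{47 + n}$
$\frac{1}{K{\left(c,123 \right)} + 96556} = \frac{1}{\frac{1}{47 + 123} + 96556} = \frac{1}{\frac{1}{170} + 96556} = \frac{1}{\frac{16414521}{170}} = \frac{170}{16414521}$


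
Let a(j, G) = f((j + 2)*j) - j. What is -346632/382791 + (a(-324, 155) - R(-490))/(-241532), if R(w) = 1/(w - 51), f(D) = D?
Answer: -22322122494329/16672948404764 ≈ -1.3388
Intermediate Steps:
R(w) = 1/(-51 + w)
a(j, G) = -j + j*(2 + j) (a(j, G) = (j + 2)*j - j = (2 + j)*j - j = j*(2 + j) - j = -j + j*(2 + j))
-346632/382791 + (a(-324, 155) - R(-490))/(-241532) = -346632/382791 + (-324*(1 - 324) - 1/(-51 - 490))/(-241532) = -346632*1/382791 + (-324*(-323) - 1/(-541))*(-1/241532) = -115544/127597 + (104652 - 1*(-1/541))*(-1/241532) = -115544/127597 + (104652 + 1/541)*(-1/241532) = -115544/127597 + (56616733/541)*(-1/241532) = -115544/127597 - 56616733/130668812 = -22322122494329/16672948404764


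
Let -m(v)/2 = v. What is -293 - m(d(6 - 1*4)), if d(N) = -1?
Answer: -295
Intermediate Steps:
m(v) = -2*v
-293 - m(d(6 - 1*4)) = -293 - (-2)*(-1) = -293 - 1*2 = -293 - 2 = -295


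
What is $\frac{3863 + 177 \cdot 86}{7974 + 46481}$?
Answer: $\frac{3817}{10891} \approx 0.35047$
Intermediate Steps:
$\frac{3863 + 177 \cdot 86}{7974 + 46481} = \frac{3863 + 15222}{54455} = 19085 \cdot \frac{1}{54455} = \frac{3817}{10891}$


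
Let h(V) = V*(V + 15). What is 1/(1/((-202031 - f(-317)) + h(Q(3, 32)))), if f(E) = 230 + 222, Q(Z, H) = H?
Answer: -200979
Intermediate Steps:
f(E) = 452
h(V) = V*(15 + V)
1/(1/((-202031 - f(-317)) + h(Q(3, 32)))) = 1/(1/((-202031 - 1*452) + 32*(15 + 32))) = 1/(1/((-202031 - 452) + 32*47)) = 1/(1/(-202483 + 1504)) = 1/(1/(-200979)) = 1/(-1/200979) = -200979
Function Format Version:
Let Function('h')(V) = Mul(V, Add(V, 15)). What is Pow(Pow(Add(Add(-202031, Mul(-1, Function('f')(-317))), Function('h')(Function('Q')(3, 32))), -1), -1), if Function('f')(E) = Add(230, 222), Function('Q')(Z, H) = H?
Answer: -200979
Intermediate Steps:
Function('f')(E) = 452
Function('h')(V) = Mul(V, Add(15, V))
Pow(Pow(Add(Add(-202031, Mul(-1, Function('f')(-317))), Function('h')(Function('Q')(3, 32))), -1), -1) = Pow(Pow(Add(Add(-202031, Mul(-1, 452)), Mul(32, Add(15, 32))), -1), -1) = Pow(Pow(Add(Add(-202031, -452), Mul(32, 47)), -1), -1) = Pow(Pow(Add(-202483, 1504), -1), -1) = Pow(Pow(-200979, -1), -1) = Pow(Rational(-1, 200979), -1) = -200979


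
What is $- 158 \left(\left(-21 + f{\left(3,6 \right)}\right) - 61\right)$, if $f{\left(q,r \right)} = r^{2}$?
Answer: $7268$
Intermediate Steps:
$- 158 \left(\left(-21 + f{\left(3,6 \right)}\right) - 61\right) = - 158 \left(\left(-21 + 6^{2}\right) - 61\right) = - 158 \left(\left(-21 + 36\right) - 61\right) = - 158 \left(15 - 61\right) = \left(-158\right) \left(-46\right) = 7268$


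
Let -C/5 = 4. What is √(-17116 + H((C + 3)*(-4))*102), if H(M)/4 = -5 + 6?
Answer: 2*I*√4177 ≈ 129.26*I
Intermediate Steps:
C = -20 (C = -5*4 = -20)
H(M) = 4 (H(M) = 4*(-5 + 6) = 4*1 = 4)
√(-17116 + H((C + 3)*(-4))*102) = √(-17116 + 4*102) = √(-17116 + 408) = √(-16708) = 2*I*√4177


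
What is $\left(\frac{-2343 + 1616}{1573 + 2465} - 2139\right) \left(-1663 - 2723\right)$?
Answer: $\frac{6314384579}{673} \approx 9.3824 \cdot 10^{6}$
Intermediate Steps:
$\left(\frac{-2343 + 1616}{1573 + 2465} - 2139\right) \left(-1663 - 2723\right) = \left(- \frac{727}{4038} - 2139\right) \left(-4386\right) = \left(- \frac{8638009}{4038}\right) \left(-4386\right) = \frac{6314384579}{673}$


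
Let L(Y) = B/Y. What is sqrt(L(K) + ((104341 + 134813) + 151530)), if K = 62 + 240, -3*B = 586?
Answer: sqrt(80171740227)/453 ≈ 625.05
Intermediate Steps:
B = -586/3 (B = -1/3*586 = -586/3 ≈ -195.33)
K = 302
L(Y) = -586/(3*Y)
sqrt(L(K) + ((104341 + 134813) + 151530)) = sqrt(-586/3/302 + ((104341 + 134813) + 151530)) = sqrt(-586/3*1/302 + (239154 + 151530)) = sqrt(-293/453 + 390684) = sqrt(176979559/453) = sqrt(80171740227)/453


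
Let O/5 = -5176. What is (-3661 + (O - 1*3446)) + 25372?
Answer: -7615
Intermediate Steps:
O = -25880 (O = 5*(-5176) = -25880)
(-3661 + (O - 1*3446)) + 25372 = (-3661 + (-25880 - 1*3446)) + 25372 = (-3661 + (-25880 - 3446)) + 25372 = (-3661 - 29326) + 25372 = -32987 + 25372 = -7615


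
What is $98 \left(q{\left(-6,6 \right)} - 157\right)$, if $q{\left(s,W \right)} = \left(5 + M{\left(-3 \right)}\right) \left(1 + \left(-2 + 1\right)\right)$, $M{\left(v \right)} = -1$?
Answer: $-15386$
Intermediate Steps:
$q{\left(s,W \right)} = 0$ ($q{\left(s,W \right)} = \left(5 - 1\right) \left(1 + \left(-2 + 1\right)\right) = 4 \left(1 - 1\right) = 4 \cdot 0 = 0$)
$98 \left(q{\left(-6,6 \right)} - 157\right) = 98 \left(0 - 157\right) = 98 \left(-157\right) = -15386$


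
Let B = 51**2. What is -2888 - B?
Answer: -5489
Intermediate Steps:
B = 2601
-2888 - B = -2888 - 1*2601 = -2888 - 2601 = -5489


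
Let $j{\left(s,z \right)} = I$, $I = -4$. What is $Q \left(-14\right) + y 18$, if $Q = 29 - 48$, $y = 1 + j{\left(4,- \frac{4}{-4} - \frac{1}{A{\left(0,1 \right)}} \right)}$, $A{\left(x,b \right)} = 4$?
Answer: $212$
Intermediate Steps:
$j{\left(s,z \right)} = -4$
$y = -3$ ($y = 1 - 4 = -3$)
$Q = -19$ ($Q = 29 - 48 = -19$)
$Q \left(-14\right) + y 18 = \left(-19\right) \left(-14\right) - 54 = 266 - 54 = 212$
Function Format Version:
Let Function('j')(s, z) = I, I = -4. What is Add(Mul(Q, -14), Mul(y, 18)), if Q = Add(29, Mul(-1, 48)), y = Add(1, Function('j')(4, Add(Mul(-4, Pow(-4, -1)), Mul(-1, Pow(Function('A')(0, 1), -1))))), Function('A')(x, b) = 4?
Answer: 212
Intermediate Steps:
Function('j')(s, z) = -4
y = -3 (y = Add(1, -4) = -3)
Q = -19 (Q = Add(29, -48) = -19)
Add(Mul(Q, -14), Mul(y, 18)) = Add(Mul(-19, -14), Mul(-3, 18)) = Add(266, -54) = 212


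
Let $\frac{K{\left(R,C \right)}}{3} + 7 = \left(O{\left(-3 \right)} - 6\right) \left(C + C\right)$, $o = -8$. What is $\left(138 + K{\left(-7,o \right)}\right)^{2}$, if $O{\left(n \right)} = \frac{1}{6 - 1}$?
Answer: $\frac{3908529}{25} \approx 1.5634 \cdot 10^{5}$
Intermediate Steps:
$O{\left(n \right)} = \frac{1}{5}$
$K{\left(R,C \right)} = -21 - \frac{174 C}{5}$ ($K{\left(R,C \right)} = -21 + 3 \left(\frac{1}{5} - 6\right) \left(C + C\right) = -21 + 3 \left(- \frac{29 \cdot 2 C}{5}\right) = -21 + 3 \left(- \frac{58 C}{5}\right) = -21 - \frac{174 C}{5}$)
$\left(138 + K{\left(-7,o \right)}\right)^{2} = \left(138 - - \frac{1287}{5}\right)^{2} = \left(138 + \left(-21 + \frac{1392}{5}\right)\right)^{2} = \left(138 + \frac{1287}{5}\right)^{2} = \left(\frac{1977}{5}\right)^{2} = \frac{3908529}{25}$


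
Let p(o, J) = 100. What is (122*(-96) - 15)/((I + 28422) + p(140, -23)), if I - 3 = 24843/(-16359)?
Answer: -9135333/22219792 ≈ -0.41113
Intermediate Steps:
I = 1154/779 (I = 3 + 24843/(-16359) = 3 + 24843*(-1/16359) = 3 - 1183/779 = 1154/779 ≈ 1.4814)
(122*(-96) - 15)/((I + 28422) + p(140, -23)) = (122*(-96) - 15)/((1154/779 + 28422) + 100) = (-11712 - 15)/(22141892/779 + 100) = -11727/22219792/779 = -11727*779/22219792 = -9135333/22219792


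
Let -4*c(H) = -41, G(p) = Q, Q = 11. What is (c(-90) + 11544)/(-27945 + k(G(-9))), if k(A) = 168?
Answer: -46217/111108 ≈ -0.41596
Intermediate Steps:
G(p) = 11
c(H) = 41/4 (c(H) = -¼*(-41) = 41/4)
(c(-90) + 11544)/(-27945 + k(G(-9))) = (41/4 + 11544)/(-27945 + 168) = (46217/4)/(-27777) = (46217/4)*(-1/27777) = -46217/111108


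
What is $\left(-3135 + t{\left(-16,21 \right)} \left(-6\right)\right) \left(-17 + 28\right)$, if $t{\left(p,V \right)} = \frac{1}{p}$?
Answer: $- \frac{275847}{8} \approx -34481.0$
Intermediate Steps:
$\left(-3135 + t{\left(-16,21 \right)} \left(-6\right)\right) \left(-17 + 28\right) = \left(-3135 + \frac{1}{-16} \left(-6\right)\right) \left(-17 + 28\right) = \left(-3135 - - \frac{3}{8}\right) 11 = \left(-3135 + \frac{3}{8}\right) 11 = \left(- \frac{25077}{8}\right) 11 = - \frac{275847}{8}$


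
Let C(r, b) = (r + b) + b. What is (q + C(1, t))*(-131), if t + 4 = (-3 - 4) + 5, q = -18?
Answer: 3799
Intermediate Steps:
t = -6 (t = -4 + ((-3 - 4) + 5) = -4 + (-7 + 5) = -4 - 2 = -6)
C(r, b) = r + 2*b (C(r, b) = (b + r) + b = r + 2*b)
(q + C(1, t))*(-131) = (-18 + (1 + 2*(-6)))*(-131) = (-18 + (1 - 12))*(-131) = (-18 - 11)*(-131) = -29*(-131) = 3799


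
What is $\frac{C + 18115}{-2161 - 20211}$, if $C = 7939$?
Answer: $- \frac{1861}{1598} \approx -1.1646$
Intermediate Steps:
$\frac{C + 18115}{-2161 - 20211} = \frac{7939 + 18115}{-2161 - 20211} = \frac{26054}{-22372} = 26054 \left(- \frac{1}{22372}\right) = - \frac{1861}{1598}$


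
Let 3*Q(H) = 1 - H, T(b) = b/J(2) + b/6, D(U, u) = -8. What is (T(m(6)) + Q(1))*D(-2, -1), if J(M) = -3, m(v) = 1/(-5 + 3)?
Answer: -⅔ ≈ -0.66667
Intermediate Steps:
m(v) = -½ (m(v) = 1/(-2) = -½)
T(b) = -b/6 (T(b) = b/(-3) + b/6 = b*(-⅓) + b*(⅙) = -b/3 + b/6 = -b/6)
Q(H) = ⅓ - H/3 (Q(H) = (1 - H)/3 = ⅓ - H/3)
(T(m(6)) + Q(1))*D(-2, -1) = (-⅙*(-½) + (⅓ - ⅓*1))*(-8) = (1/12 + (⅓ - ⅓))*(-8) = (1/12 + 0)*(-8) = (1/12)*(-8) = -⅔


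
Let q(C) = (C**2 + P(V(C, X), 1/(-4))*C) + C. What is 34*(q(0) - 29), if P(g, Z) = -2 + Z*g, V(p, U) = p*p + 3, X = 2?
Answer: -986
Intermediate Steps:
V(p, U) = 3 + p**2 (V(p, U) = p**2 + 3 = 3 + p**2)
q(C) = C + C**2 + C*(-11/4 - C**2/4) (q(C) = (C**2 + (-2 + (3 + C**2)/(-4))*C) + C = (C**2 + (-2 - (3 + C**2)/4)*C) + C = (C**2 + (-2 + (-3/4 - C**2/4))*C) + C = (C**2 + (-11/4 - C**2/4)*C) + C = (C**2 + C*(-11/4 - C**2/4)) + C = C + C**2 + C*(-11/4 - C**2/4))
34*(q(0) - 29) = 34*((1/4)*0*(-7 - 1*0**2 + 4*0) - 29) = 34*((1/4)*0*(-7 - 1*0 + 0) - 29) = 34*((1/4)*0*(-7 + 0 + 0) - 29) = 34*((1/4)*0*(-7) - 29) = 34*(0 - 29) = 34*(-29) = -986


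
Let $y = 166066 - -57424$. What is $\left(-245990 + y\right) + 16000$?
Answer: $-6500$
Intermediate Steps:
$y = 223490$ ($y = 166066 + 57424 = 223490$)
$\left(-245990 + y\right) + 16000 = \left(-245990 + 223490\right) + 16000 = -22500 + 16000 = -6500$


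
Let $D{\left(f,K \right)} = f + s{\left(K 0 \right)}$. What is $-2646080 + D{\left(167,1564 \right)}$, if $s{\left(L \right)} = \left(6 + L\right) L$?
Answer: $-2645913$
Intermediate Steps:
$s{\left(L \right)} = L \left(6 + L\right)$
$D{\left(f,K \right)} = f$ ($D{\left(f,K \right)} = f + K 0 \left(6 + K 0\right) = f + 0 \left(6 + 0\right) = f + 0 \cdot 6 = f + 0 = f$)
$-2646080 + D{\left(167,1564 \right)} = -2646080 + 167 = -2645913$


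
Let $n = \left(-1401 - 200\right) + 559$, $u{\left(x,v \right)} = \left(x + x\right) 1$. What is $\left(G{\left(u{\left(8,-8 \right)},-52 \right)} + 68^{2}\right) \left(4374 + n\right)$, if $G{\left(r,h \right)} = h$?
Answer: $15233904$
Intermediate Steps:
$u{\left(x,v \right)} = 2 x$ ($u{\left(x,v \right)} = 2 x 1 = 2 x$)
$n = -1042$ ($n = -1601 + 559 = -1042$)
$\left(G{\left(u{\left(8,-8 \right)},-52 \right)} + 68^{2}\right) \left(4374 + n\right) = \left(-52 + 68^{2}\right) \left(4374 - 1042\right) = \left(-52 + 4624\right) 3332 = 4572 \cdot 3332 = 15233904$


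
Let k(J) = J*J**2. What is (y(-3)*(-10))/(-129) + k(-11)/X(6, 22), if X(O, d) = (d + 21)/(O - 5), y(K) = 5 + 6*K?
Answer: -4123/129 ≈ -31.961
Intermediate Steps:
k(J) = J**3
X(O, d) = (21 + d)/(-5 + O)
(y(-3)*(-10))/(-129) + k(-11)/X(6, 22) = ((5 + 6*(-3))*(-10))/(-129) + (-11)**3/(((21 + 22)/(-5 + 6))) = ((5 - 18)*(-10))*(-1/129) - 1331/(43/1) = -13*(-10)*(-1/129) - 1331/(1*43) = 130*(-1/129) - 1331/43 = -130/129 - 1331*1/43 = -130/129 - 1331/43 = -4123/129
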